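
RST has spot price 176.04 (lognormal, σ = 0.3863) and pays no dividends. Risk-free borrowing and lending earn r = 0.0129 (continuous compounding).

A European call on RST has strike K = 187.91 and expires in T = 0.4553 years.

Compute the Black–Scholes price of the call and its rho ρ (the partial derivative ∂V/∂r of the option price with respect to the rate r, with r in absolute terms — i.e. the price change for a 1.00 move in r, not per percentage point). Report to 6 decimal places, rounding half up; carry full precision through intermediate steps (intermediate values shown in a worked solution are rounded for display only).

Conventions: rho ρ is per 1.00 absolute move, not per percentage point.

price = 13.911063
ρ = 30.630020

σ√T = 0.3863·√0.4553 = 0.260659
d₁ = (ln(S/K) + (r+σ²/2)T) / (σ√T) = (ln(176.04/187.91) + (0.0129+0.3863²/2)·0.4553) / 0.260659 = (-0.065252 + 0.039845) / 0.260659 = -0.097471
d₂ = d₁ − σ√T = -0.097471 − 0.260659 = -0.358131
e^{−rT} = 0.994144
N(d₁) = 0.461176,  N(d₂) = 0.360123
Call price V = S·N(d₁) − K·e^{−rT}·N(d₂) = 81.185431 − 67.274368 = 13.911063
ρ = K·T·e^{−rT}·N(d₂) = 30.630020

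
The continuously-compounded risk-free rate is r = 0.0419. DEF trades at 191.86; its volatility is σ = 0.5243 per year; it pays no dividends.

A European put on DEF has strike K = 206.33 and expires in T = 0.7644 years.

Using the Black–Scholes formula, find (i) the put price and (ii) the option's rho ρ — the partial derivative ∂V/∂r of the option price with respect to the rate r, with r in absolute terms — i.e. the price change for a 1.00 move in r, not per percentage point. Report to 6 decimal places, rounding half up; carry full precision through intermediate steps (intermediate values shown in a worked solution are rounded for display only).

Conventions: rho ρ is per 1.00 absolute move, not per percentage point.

σ√T = 0.5243·√0.7644 = 0.458395
d₁ = (ln(S/K) + (r+σ²/2)T) / (σ√T) = (ln(191.86/206.33) + (0.0419+0.5243²/2)·0.7644) / 0.458395 = (-0.072711 + 0.137092) / 0.458395 = 0.140448
d₂ = d₁ − σ√T = 0.140448 − 0.458395 = -0.317948
e^{−rT} = 0.968479
N(−d₁) = 0.444153,  N(−d₂) = 0.624738
Put price V = K·e^{−rT}·N(−d₂) − S·N(−d₁) = 124.839008 − 85.215213 = 39.623795
ρ = −K·T·e^{−rT}·N(−d₂) = -95.426938

price = 39.623795
ρ = -95.426938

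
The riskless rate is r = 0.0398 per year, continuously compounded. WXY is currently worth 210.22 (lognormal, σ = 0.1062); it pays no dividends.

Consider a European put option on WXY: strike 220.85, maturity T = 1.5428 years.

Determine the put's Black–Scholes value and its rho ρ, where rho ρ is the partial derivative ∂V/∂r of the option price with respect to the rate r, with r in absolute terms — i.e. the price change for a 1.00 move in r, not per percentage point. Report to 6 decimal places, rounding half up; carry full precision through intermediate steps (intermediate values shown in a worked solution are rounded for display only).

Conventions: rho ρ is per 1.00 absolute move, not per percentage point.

price = 9.772840
ρ = -156.947954

σ√T = 0.1062·√1.5428 = 0.131910
d₁ = (ln(S/K) + (r+σ²/2)T) / (σ√T) = (ln(210.22/220.85) + (0.0398+0.1062²/2)·1.5428) / 0.131910 = (-0.049329 + 0.070104) / 0.131910 = 0.157489
d₂ = d₁ − σ√T = 0.157489 − 0.131910 = 0.025579
e^{−rT} = 0.940444
N(−d₁) = 0.437430,  N(−d₂) = 0.489797
Put price V = K·e^{−rT}·N(−d₂) − S·N(−d₁) = 101.729294 − 91.956454 = 9.772840
ρ = −K·T·e^{−rT}·N(−d₂) = -156.947954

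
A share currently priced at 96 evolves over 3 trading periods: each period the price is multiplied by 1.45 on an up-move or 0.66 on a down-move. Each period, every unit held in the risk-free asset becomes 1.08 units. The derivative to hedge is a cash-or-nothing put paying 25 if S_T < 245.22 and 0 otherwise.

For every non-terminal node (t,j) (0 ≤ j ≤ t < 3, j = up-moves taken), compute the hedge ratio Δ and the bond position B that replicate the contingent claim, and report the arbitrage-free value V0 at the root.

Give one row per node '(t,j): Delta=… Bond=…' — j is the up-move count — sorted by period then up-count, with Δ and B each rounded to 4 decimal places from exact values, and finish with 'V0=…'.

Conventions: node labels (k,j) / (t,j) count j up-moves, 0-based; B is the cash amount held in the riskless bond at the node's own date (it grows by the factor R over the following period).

(0,0): Delta=-0.0799 Bond=24.5321
(1,0): Delta=0.0000 Bond=21.4335
(1,1): Delta=-0.1119 Bond=30.9534
(2,0): Delta=0.0000 Bond=23.1481
(2,1): Delta=0.0000 Bond=23.1481
(2,2): Delta=-0.1568 Bond=42.4871
V0=16.8636

Arbitrage-free pricing uses the up-move probability p* = (R−d)/(u−d) = 0.5316, discounting each step at R = 1.08.
Expiry values: V(3,0)=25.0000, V(3,1)=25.0000, V(3,2)=25.0000, V(3,3)=0.0000
(2,0): S=41.8176. Δ = (V_up−V_dn)/(S_up−S_dn) = (25.0000−25.0000)/(60.6355−27.5996) = 0.0000. V = [p*·25.0000 + (1−p*)·25.0000]/1.08 = 23.1481. B = V − Δ·S = 23.1481.
(2,1): S=91.8720. Δ = (V_up−V_dn)/(S_up−S_dn) = (25.0000−25.0000)/(133.2144−60.6355) = 0.0000. V = [p*·25.0000 + (1−p*)·25.0000]/1.08 = 23.1481. B = V − Δ·S = 23.1481.
(2,2): S=201.8400. Δ = (V_up−V_dn)/(S_up−S_dn) = (0.0000−25.0000)/(292.6680−133.2144) = -0.1568. V = [p*·0.0000 + (1−p*)·25.0000]/1.08 = 10.8415. B = V − Δ·S = 42.4871.
(1,0): S=63.3600. Δ = (V_up−V_dn)/(S_up−S_dn) = (23.1481−23.1481)/(91.8720−41.8176) = 0.0000. V = [p*·23.1481 + (1−p*)·23.1481]/1.08 = 21.4335. B = V − Δ·S = 21.4335.
(1,1): S=139.2000. Δ = (V_up−V_dn)/(S_up−S_dn) = (10.8415−23.1481)/(201.8400−91.8720) = -0.1119. V = [p*·10.8415 + (1−p*)·23.1481]/1.08 = 15.3754. B = V − Δ·S = 30.9534.
(0,0): S=96.0000. Δ = (V_up−V_dn)/(S_up−S_dn) = (15.3754−21.4335)/(139.2000−63.3600) = -0.0799. V = [p*·15.3754 + (1−p*)·21.4335]/1.08 = 16.8636. B = V − Δ·S = 24.5321.
As a check, the time-0 holding Δ(0,0)·S0 + B(0,0) comes to 16.8636 — exactly V0.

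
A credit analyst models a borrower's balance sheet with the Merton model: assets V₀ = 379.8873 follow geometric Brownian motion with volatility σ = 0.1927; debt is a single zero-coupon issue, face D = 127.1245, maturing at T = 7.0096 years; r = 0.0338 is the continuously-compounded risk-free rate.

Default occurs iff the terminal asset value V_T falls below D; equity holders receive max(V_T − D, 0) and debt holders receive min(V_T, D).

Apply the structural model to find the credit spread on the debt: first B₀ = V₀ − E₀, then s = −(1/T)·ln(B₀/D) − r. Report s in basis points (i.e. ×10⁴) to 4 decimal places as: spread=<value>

spread=1.9550

Equity is a call on the firm's assets struck at D = 127.1245:
d₁ = [ln(V₀/D) + (r + σ²/2)T] / (σ√T)
   = [ln(379.8873/127.1245) + (0.0338 + 0.5·0.1927²)·7.0096] / (0.1927·√7.0096)
   = [1.094708 + 0.367069] / 0.510186 = 2.865186
d₂ = d₁ − σ√T = 2.865186 − 0.510186 = 2.355000
N(d₁) = 0.997916,  N(d₂) = 0.990739,  e^(−rT) = 0.789051
E₀ = V₀·N(d₁) − D·e^(−rT)·N(d₂)
   = 379.8873·0.997916 − 127.1245·0.789051·0.990739 = 279.716969
B₀ = V₀ − E₀ = 379.8873 − 279.716969 = 100.170331
spread = −(1/T)·ln(B₀/D) − r = −(1/7.0096)·ln(100.170331/127.1245) − 0.0338 = 0.00019550
in basis points: 0.00019550 × 10⁴ = 1.9550 bp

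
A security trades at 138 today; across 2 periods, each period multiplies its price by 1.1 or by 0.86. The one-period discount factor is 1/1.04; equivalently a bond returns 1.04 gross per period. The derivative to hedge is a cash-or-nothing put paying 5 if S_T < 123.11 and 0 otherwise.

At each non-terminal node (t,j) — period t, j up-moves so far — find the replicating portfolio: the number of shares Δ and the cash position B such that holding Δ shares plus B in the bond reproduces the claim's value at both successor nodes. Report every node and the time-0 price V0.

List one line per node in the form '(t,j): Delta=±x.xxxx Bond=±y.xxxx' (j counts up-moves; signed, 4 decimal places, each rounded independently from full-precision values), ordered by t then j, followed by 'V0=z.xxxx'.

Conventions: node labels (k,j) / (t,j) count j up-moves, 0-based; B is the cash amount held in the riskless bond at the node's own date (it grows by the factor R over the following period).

(0,0): Delta=-0.0363 Bond=5.2969
(1,0): Delta=-0.1755 Bond=22.0353
(1,1): Delta=0.0000 Bond=0.0000
V0=0.2889

The replicating-portfolio and risk-neutral prices coincide; use p* = (1.04−0.86)/(1.1−0.86) = 0.7500 for the latter.
Terminal payoffs: V(2,0)=5.0000, V(2,1)=0.0000, V(2,2)=0.0000
  t=1,j=0: stock 118.6800 → up 130.5480 (V=0.0000), down 102.0648 (V=5.0000). Price 1.2019; hedge Δ=-0.1755, bond B=22.0353.
  t=1,j=1: stock 151.8000 → up 166.9800 (V=0.0000), down 130.5480 (V=0.0000). Price 0.0000; hedge Δ=0.0000, bond B=0.0000.
  t=0,j=0: stock 138.0000 → up 151.8000 (V=0.0000), down 118.6800 (V=1.2019). Price 0.2889; hedge Δ=-0.0363, bond B=5.2969.
As a check, the time-0 holding Δ(0,0)·S0 + B(0,0) comes to 0.2889 — exactly V0.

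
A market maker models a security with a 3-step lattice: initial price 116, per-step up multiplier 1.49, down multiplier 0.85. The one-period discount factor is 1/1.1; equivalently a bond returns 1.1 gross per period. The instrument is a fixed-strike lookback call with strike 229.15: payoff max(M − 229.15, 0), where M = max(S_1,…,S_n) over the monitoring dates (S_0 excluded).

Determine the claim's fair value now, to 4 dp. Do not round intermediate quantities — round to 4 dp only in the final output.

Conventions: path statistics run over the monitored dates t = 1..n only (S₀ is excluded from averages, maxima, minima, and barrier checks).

price = 8.9048

Risk-neutral up-probability p* = (R−d)/(u−d) = (1.1−0.85)/(1.49−0.85) = 0.3906; the claim prices as the p*-weighted sum of path payoffs discounted by R^3.
Enumerate all 2^3 = 8 price paths (U = up ×1.49, D = down ×0.85); each path with k up-moves has probability p*^k·(1−p*)^(3−k).
DDD: M=98.6000, payoff=0.0000, prob=0.226284
UDD: M=172.8400, payoff=0.0000, prob=0.145054
DUD: M=146.9140, payoff=0.0000, prob=0.145054
UUD: M=257.5316, payoff=28.3816, prob=0.092983
DDU: M=124.8769, payoff=0.0000, prob=0.145054
UDU: M=218.9019, payoff=0.0000, prob=0.092983
DUU: M=218.9019, payoff=0.0000, prob=0.092983
UUU: M=383.7221, payoff=154.5721, prob=0.059605
Price = Σ prob·payoff / R^3 = 11.852227 / 1.331000 = 8.9048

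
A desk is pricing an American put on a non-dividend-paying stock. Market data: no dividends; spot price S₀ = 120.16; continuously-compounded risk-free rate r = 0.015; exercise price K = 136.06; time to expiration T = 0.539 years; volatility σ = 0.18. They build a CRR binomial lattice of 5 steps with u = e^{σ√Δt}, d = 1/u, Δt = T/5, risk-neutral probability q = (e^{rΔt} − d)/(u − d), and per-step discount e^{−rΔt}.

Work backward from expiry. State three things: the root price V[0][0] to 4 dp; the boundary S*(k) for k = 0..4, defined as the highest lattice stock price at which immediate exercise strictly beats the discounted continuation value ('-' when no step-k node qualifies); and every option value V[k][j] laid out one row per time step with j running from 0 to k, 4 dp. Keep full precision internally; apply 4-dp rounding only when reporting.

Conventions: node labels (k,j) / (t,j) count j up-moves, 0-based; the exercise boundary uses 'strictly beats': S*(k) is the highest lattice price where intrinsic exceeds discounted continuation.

Δt=0.10780  u=1.06088  d=0.94261  q=0.49891  discount=0.99838
step 5 (expiry): payoffs max(K−S,0) = 46.6415 35.4223 22.7956 8.5846 0.0000 0.0000
step 4: (k=4,j=0): S=94.8624, K−S=41.1976, hold=40.9778 ⇒ V=41.1976 exercise | (k=4,j=1): S=106.7645, K−S=29.2955, hold=29.0756 ⇒ V=29.2955 exercise | (k=4,j=2): S=120.1600, K−S=15.9000, hold=15.6802 ⇒ V=15.9000 exercise | (k=4,j=3): S=135.2362, K−S=0.8238, hold=4.2947 ⇒ V=4.2947 continue | (k=4,j=4): S=152.2039, K−S=0.0000, hold=0.0000 ⇒ V=0.0000 continue  boundary S*=120.1600
step 3: (k=3,j=0): S=100.6377, K−S=35.4223, hold=35.2025 ⇒ V=35.4223 exercise | (k=3,j=1): S=113.2644, K−S=22.7956, hold=22.5758 ⇒ V=22.7956 exercise | (k=3,j=2): S=127.4754, K−S=8.5846, hold=10.0936 ⇒ V=10.0936 continue | (k=3,j=3): S=143.4694, K−S=0.0000, hold=2.1485 ⇒ V=2.1485 continue  boundary S*=113.2644
step 2: (k=2,j=0): S=106.7645, K−S=29.2955, hold=29.0756 ⇒ V=29.2955 exercise | (k=2,j=1): S=120.1600, K−S=15.9000, hold=16.4318 ⇒ V=16.4318 continue | (k=2,j=2): S=135.2362, K−S=0.8238, hold=6.1198 ⇒ V=6.1198 continue  boundary S*=106.7645
step 1: (k=1,j=0): S=113.2644, K−S=22.7956, hold=22.8407 ⇒ V=22.8407 continue | (k=1,j=1): S=127.4754, K−S=8.5846, hold=11.2688 ⇒ V=11.2688 continue  boundary S*=-
step 0: (k=0,j=0): S=120.1600, K−S=15.9000, hold=17.0397 ⇒ V=17.0397 continue  boundary S*=-

price = 17.0397
boundary = - - 106.7645 113.2644 120.1600
tree:
17.0397
22.8407 11.2688
29.2955 16.4318 6.1198
35.4223 22.7956 10.0936 2.1485
41.1976 29.2955 15.9000 4.2947 0.0000
46.6415 35.4223 22.7956 8.5846 0.0000 0.0000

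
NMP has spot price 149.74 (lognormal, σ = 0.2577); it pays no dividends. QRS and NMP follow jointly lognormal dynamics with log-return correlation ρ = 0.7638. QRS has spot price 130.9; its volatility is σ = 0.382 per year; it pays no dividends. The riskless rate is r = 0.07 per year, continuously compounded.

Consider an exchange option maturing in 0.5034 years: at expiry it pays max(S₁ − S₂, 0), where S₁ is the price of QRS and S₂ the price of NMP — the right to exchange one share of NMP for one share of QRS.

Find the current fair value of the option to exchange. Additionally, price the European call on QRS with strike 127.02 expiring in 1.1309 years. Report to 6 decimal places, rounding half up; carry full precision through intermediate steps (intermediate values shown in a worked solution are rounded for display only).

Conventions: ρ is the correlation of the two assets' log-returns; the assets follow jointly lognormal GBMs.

exchange price = 3.172380
price(QRS call K=127.02) = 27.460158

σ_eff = √(σ₁² + σ₂² − 2ρσ₁σ₂) = √(0.382² + 0.2577² − 2·0.7638·0.382·0.2577) = 0.248906
d₁ = (ln(S₁/S₂) + (q₂ − q₁ + σ_eff²/2)T) / (σ_eff√T) = (ln(130.9/149.74) + (0.0 − 0.0 + 0.030977)·0.5034) / 0.176601 = -0.673118
d₂ = d₁ − σ_eff√T = -0.673118 − 0.176601 = -0.849718
N(d₁) = 0.250436,  N(d₂) = 0.197741
V = S₁·e^{−q₁T}·N(d₁) − S₂·e^{−q₂T}·N(d₂) = 32.782108 − 29.609727 = 3.172380
[vanilla: QRS call K=127.02]
σ√T = 0.382·√1.1309 = 0.406233
d₁ = (ln(S/K) + (r+σ²/2)T) / (σ√T) = (ln(130.9/127.02) + (0.07+0.382²/2)·1.1309) / 0.406233 = (0.030089 + 0.161676) / 0.406233 = 0.472056
d₂ = d₁ − σ√T = 0.472056 − 0.406233 = 0.065823
e^{−rT} = 0.923889
N(d₁) = 0.681557,  N(d₂) = 0.526241
price = S·N(d₁) − K·e^{−rT}·N(d₂) = 89.215758 − 61.755600 = 27.460158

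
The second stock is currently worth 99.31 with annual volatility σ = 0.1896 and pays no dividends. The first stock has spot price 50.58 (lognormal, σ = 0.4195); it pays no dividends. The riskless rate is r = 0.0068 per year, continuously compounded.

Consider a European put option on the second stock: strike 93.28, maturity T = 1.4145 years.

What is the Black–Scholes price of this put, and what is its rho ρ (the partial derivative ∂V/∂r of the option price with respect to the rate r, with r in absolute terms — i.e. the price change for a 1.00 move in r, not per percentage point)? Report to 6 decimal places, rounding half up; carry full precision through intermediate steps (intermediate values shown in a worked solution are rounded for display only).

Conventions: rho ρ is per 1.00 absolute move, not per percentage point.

price = 5.578783
ρ = -54.589986

σ√T = 0.1896·√1.4145 = 0.225497
d₁ = (ln(S/K) + (r+σ²/2)T) / (σ√T) = (ln(99.31/93.28) + (0.0068+0.1896²/2)·1.4145) / 0.225497 = (0.062641 + 0.035043) / 0.225497 = 0.433193
d₂ = d₁ − σ√T = 0.433193 − 0.225497 = 0.207696
e^{−rT} = 0.990428
N(−d₁) = 0.332437,  N(−d₂) = 0.417733
Put price V = K·e^{−rT}·N(−d₂) − S·N(−d₁) = 38.593133 − 33.014350 = 5.578783
ρ = −K·T·e^{−rT}·N(−d₂) = -54.589986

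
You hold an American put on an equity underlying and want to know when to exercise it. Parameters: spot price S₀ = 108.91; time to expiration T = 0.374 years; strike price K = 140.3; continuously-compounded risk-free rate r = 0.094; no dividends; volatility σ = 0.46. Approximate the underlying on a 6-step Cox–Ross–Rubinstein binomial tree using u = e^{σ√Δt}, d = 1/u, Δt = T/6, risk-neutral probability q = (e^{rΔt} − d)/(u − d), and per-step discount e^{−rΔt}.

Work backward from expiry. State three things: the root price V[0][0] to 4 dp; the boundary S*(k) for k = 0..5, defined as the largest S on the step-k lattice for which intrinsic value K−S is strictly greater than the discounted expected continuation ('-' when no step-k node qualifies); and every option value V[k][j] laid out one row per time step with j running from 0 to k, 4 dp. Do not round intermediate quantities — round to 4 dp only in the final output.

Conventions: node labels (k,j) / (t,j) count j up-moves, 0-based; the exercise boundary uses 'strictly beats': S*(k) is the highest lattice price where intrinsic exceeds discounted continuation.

price = 32.6202
boundary = - 97.0936 86.5592 97.0936 108.9100 122.1645
tree:
32.6202
43.2064 22.2854
53.7408 31.7785 12.9354
63.1322 43.2064 20.5814 5.3455
71.5047 53.7408 31.3900 9.8790 0.8177
78.9688 63.1322 43.2064 18.1355 1.6347 0.0000
85.6230 71.5047 53.7408 31.3900 3.2679 0.0000 0.0000

params: Δt=0.06233 u=1.12170 d=0.89150 q=0.49685 e^(-rΔt)=0.99416
t_6 payoffs: 85.6230 71.5047 53.7408 31.3900 3.2679 0.0000 0.0000
t_5: node(5,0) S=61.3312 payoff=78.9688 vs cont=78.1491 → 78.9688 [stop]  node(5,1) S=77.1678 payoff=63.1322 vs cont=62.3125 → 63.1322 [stop]  node(5,2) S=97.0936 payoff=43.2064 vs cont=42.3868 → 43.2064 [stop]  node(5,3) S=122.1645 payoff=18.1355 vs cont=17.3158 → 18.1355 [stop]  node(5,4) S=153.7091 payoff=0.0000 vs cont=1.6347 → 1.6347 [wait]  node(5,5) S=193.3989 payoff=0.0000 vs cont=0.0000 → 0.0000 [wait]  ⇒ S*(5)=122.1645
t_4: node(4,0) S=68.7953 payoff=71.5047 vs cont=70.6850 → 71.5047 [stop]  node(4,1) S=86.5592 payoff=53.7408 vs cont=52.9211 → 53.7408 [stop]  node(4,2) S=108.9100 payoff=31.3900 vs cont=30.5703 → 31.3900 [stop]  node(4,3) S=137.0321 payoff=3.2679 vs cont=9.8790 → 9.8790 [wait]  node(4,4) S=172.4156 payoff=0.0000 vs cont=0.8177 → 0.8177 [wait]  ⇒ S*(4)=108.9100
t_3: node(3,0) S=77.1678 payoff=63.1322 vs cont=62.3125 → 63.1322 [stop]  node(3,1) S=97.0936 payoff=43.2064 vs cont=42.3868 → 43.2064 [stop]  node(3,2) S=122.1645 payoff=18.1355 vs cont=20.5814 → 20.5814 [wait]  node(3,3) S=153.7091 payoff=0.0000 vs cont=5.3455 → 5.3455 [wait]  ⇒ S*(3)=97.0936
t_2: node(2,0) S=86.5592 payoff=53.7408 vs cont=52.9211 → 53.7408 [stop]  node(2,1) S=108.9100 payoff=31.3900 vs cont=31.7785 → 31.7785 [wait]  node(2,2) S=137.0321 payoff=3.2679 vs cont=12.9354 → 12.9354 [wait]  ⇒ S*(2)=86.5592
t_1: node(1,0) S=97.0936 payoff=43.2064 vs cont=42.5786 → 43.2064 [stop]  node(1,1) S=122.1645 payoff=18.1355 vs cont=22.2854 → 22.2854 [wait]  ⇒ S*(1)=97.0936
t_0: node(0,0) S=108.9100 payoff=31.3900 vs cont=32.6202 → 32.6202 [wait]  ⇒ S*(0)=-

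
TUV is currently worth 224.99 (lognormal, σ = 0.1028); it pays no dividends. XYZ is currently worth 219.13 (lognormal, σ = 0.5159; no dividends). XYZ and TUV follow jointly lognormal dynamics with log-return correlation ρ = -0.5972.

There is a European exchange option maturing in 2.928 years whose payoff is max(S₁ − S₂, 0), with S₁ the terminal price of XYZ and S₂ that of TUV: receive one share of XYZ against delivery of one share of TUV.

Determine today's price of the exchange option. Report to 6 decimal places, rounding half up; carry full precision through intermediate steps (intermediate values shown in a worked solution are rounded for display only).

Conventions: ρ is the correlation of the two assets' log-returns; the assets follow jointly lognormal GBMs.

σ_eff = √(σ₁² + σ₂² − 2ρσ₁σ₂) = √(0.5159² + 0.1028² − 2·-0.5972·0.5159·0.1028) = 0.583151
d₁ = (ln(S₁/S₂) + (q₂ − q₁ + σ_eff²/2)T) / (σ_eff√T) = (ln(219.13/224.99) + (0.0 − 0.0 + 0.170033)·2.928) / 0.997853 = 0.472479
d₂ = d₁ − σ_eff√T = 0.472479 − 0.997853 = -0.525374
N(d₁) = 0.681708,  N(d₂) = 0.299662
V = S₁·e^{−q₁T}·N(d₁) − S₂·e^{−q₂T}·N(d₂) = 149.382565 − 67.420861 = 81.961704
Key observation: r never enters — measured in units of TUV, the claim is a call on S₁/S₂ struck at 1, so only the dividend yields and σ_eff matter.

exchange price = 81.961704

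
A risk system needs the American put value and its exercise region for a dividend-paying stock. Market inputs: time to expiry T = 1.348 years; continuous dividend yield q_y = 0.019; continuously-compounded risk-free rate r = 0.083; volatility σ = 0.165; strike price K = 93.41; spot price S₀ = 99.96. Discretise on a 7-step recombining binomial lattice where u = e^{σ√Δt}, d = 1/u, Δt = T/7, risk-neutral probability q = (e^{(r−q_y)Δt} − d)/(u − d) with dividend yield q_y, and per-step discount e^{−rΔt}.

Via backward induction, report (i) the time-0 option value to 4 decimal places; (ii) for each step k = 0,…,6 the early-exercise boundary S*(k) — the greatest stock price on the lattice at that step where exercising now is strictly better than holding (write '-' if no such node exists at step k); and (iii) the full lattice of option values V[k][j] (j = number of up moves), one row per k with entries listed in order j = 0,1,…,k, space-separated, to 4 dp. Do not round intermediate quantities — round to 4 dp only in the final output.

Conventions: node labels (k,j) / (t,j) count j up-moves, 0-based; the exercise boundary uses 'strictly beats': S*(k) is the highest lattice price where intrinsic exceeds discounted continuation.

Δt=0.19257, u=1.07509, d=0.93015, q=0.56746, disc=e^(-rΔt)=0.98414
k=7 terminal: V=max(K-S,0) → 33.1950 23.8120 12.9670 0.4320 0.0000 0.0000 0.0000 0.0000
k=6: j=0 S=64.7367 intr=28.6733 cont=27.4286 V=28.6733[EX]; j=1 S=74.8243 intr=18.5857 cont=17.3778 V=18.5857[EX]; j=2 S=86.4837 intr=6.9263 cont=5.7610 V=6.9263[EX]; j=3 S=99.9600 intr=0.0000 cont=0.1839 V=0.1839[hold]; j=4 S=115.5362 intr=0.0000 cont=0.0000 V=0.0000[hold]; j=5 S=133.5395 intr=0.0000 cont=0.0000 V=0.0000[hold]; j=6 S=154.3483 intr=0.0000 cont=0.0000 V=0.0000[hold]  S*(6)=86.4837
k=5: j=0 S=69.5980 intr=23.8120 cont=22.5851 V=23.8120[EX]; j=1 S=80.4430 intr=12.9670 cont=11.7796 V=12.9670[EX]; j=2 S=92.9780 intr=0.4320 cont=3.0510 V=3.0510[hold]; j=3 S=107.4663 intr=0.0000 cont=0.0783 V=0.0783[hold]; j=4 S=124.2121 intr=0.0000 cont=0.0000 V=0.0000[hold]; j=5 S=143.5674 intr=0.0000 cont=0.0000 V=0.0000[hold]  S*(5)=80.4430
k=4: j=0 S=74.8243 intr=18.5857 cont=17.3778 V=18.5857[EX]; j=1 S=86.4837 intr=6.9263 cont=7.2236 V=7.2236[hold]; j=2 S=99.9600 intr=0.0000 cont=1.3425 V=1.3425[hold]; j=3 S=115.5362 intr=0.0000 cont=0.0333 V=0.0333[hold]; j=4 S=133.5395 intr=0.0000 cont=0.0000 V=0.0000[hold]  S*(4)=74.8243
k=3: j=0 S=80.4430 intr=12.9670 cont=11.9457 V=12.9670[EX]; j=1 S=92.9780 intr=0.4320 cont=3.8247 V=3.8247[hold]; j=2 S=107.4663 intr=0.0000 cont=0.5901 V=0.5901[hold]; j=3 S=124.2121 intr=0.0000 cont=0.0142 V=0.0142[hold]  S*(3)=80.4430
k=2: j=0 S=86.4837 intr=6.9263 cont=7.6557 V=7.6557[hold]; j=1 S=99.9600 intr=0.0000 cont=1.9576 V=1.9576[hold]; j=2 S=115.5362 intr=0.0000 cont=0.2591 V=0.2591[hold]  S*(2)=-
k=1: j=0 S=92.9780 intr=0.4320 cont=4.3521 V=4.3521[hold]; j=1 S=107.4663 intr=0.0000 cont=0.9780 V=0.9780[hold]  S*(1)=-
k=0: j=0 S=99.9600 intr=0.0000 cont=2.3988 V=2.3988[hold]  S*(0)=-

price = 2.3988
boundary = - - - 80.4430 74.8243 80.4430 86.4837
tree:
2.3988
4.3521 0.9780
7.6557 1.9576 0.2591
12.9670 3.8247 0.5901 0.0142
18.5857 7.2236 1.3425 0.0333 0.0000
23.8120 12.9670 3.0510 0.0783 0.0000 0.0000
28.6733 18.5857 6.9263 0.1839 0.0000 0.0000 0.0000
33.1950 23.8120 12.9670 0.4320 0.0000 0.0000 0.0000 0.0000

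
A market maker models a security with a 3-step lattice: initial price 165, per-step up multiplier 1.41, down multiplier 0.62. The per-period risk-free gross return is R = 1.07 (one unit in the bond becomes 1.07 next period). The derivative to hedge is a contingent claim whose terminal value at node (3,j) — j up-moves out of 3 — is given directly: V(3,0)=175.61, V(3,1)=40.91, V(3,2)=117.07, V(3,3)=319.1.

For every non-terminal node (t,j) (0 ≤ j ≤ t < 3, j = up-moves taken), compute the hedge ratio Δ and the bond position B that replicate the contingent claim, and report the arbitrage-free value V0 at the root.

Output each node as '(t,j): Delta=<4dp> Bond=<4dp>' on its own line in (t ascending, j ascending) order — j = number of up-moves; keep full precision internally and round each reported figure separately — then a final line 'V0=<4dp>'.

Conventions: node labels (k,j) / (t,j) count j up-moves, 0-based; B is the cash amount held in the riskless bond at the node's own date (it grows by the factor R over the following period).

(0,0): Delta=0.5223 Bond=23.9995
(1,0): Delta=-0.1687 Bond=96.3686
(1,1): Delta=0.7518 Bond=-27.7302
(2,0): Delta=-2.6883 Bond=262.9196
(2,1): Delta=0.6684 Bond=-17.6272
(2,2): Delta=0.7796 Bond=-38.7712
V0=110.1756

Under the risk-neutral measure, an up-move has probability p* = (R−d)/(u−d) = 0.5696 and values discount at R = 1.07.
Terminal payoffs: V(3,0)=175.6100, V(3,1)=40.9100, V(3,2)=117.0700, V(3,3)=319.1000
(2,0): S=63.4260. Δ = (V_up−V_dn)/(S_up−S_dn) = (40.9100−175.6100)/(89.4307−39.3241) = -2.6883. V = [p*·40.9100 + (1−p*)·175.6100]/1.07 = 92.4132. B = V − Δ·S = 262.9196.
(2,1): S=144.2430. Δ = (V_up−V_dn)/(S_up−S_dn) = (117.0700−40.9100)/(203.3826−89.4307) = 0.6684. V = [p*·117.0700 + (1−p*)·40.9100]/1.07 = 78.7778. B = V − Δ·S = -17.6272.
(2,2): S=328.0365. Δ = (V_up−V_dn)/(S_up−S_dn) = (319.1000−117.0700)/(462.5315−203.3826) = 0.7796. V = [p*·319.1000 + (1−p*)·117.0700]/1.07 = 216.9630. B = V − Δ·S = -38.7712.
(1,0): S=102.3000. Δ = (V_up−V_dn)/(S_up−S_dn) = (78.7778−92.4132)/(144.2430−63.4260) = -0.1687. V = [p*·78.7778 + (1−p*)·92.4132]/1.07 = 79.1086. B = V − Δ·S = 96.3686.
(1,1): S=232.6500. Δ = (V_up−V_dn)/(S_up−S_dn) = (216.9630−78.7778)/(328.0365−144.2430) = 0.7518. V = [p*·216.9630 + (1−p*)·78.7778]/1.07 = 147.1877. B = V − Δ·S = -27.7302.
(0,0): S=165.0000. Δ = (V_up−V_dn)/(S_up−S_dn) = (147.1877−79.1086)/(232.6500−102.3000) = 0.5223. V = [p*·147.1877 + (1−p*)·79.1086]/1.07 = 110.1756. B = V − Δ·S = 23.9995.
Sanity check at the root: Δ(0,0)·S0 + B(0,0) reproduces V0 = 110.1756.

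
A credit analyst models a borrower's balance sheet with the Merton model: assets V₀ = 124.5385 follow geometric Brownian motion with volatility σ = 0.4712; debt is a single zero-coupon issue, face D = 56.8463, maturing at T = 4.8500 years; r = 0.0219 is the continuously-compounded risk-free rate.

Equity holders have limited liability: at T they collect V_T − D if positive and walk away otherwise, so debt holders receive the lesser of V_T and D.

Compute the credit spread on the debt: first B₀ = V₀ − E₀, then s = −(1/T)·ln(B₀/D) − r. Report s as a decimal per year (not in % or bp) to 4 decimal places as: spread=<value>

Equity is a call on the firm's assets struck at D = 56.8463:
d₁ = [ln(V₀/D) + (r + σ²/2)T] / (σ√T)
   = [ln(124.5385/56.8463) + (0.0219 + 0.5·0.4712²)·4.8500] / (0.4712·√4.8500)
   = [0.784264 + 0.644636] / 1.037710 = 1.376974
d₂ = d₁ − σ√T = 1.376974 − 1.037710 = 0.339264
N(d₁) = 0.915740,  N(d₂) = 0.632794,  e^(−rT) = 0.899231
E₀ = V₀·N(d₁) − D·e^(−rT)·N(d₂)
   = 124.5385·0.915740 − 56.8463·0.899231·0.632794 = 81.697700
B₀ = V₀ − E₀ = 124.5385 − 81.697700 = 42.840800
spread = −(1/T)·ln(B₀/D) − r = −(1/4.8500)·ln(42.840800/56.8463) − 0.0219 = 0.03642169

spread=0.0364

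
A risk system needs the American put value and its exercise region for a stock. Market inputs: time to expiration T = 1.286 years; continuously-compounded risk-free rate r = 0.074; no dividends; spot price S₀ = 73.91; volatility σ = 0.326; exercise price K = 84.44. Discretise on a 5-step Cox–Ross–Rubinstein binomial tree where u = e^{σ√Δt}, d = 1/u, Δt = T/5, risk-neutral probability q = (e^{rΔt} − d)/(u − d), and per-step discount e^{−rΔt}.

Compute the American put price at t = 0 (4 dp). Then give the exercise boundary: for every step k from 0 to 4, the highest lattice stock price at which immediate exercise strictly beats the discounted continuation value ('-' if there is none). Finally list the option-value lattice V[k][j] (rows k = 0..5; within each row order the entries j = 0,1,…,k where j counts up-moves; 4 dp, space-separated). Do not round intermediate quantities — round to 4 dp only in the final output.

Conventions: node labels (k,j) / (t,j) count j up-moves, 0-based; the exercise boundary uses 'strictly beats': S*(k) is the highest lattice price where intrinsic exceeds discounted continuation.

price = 14.0377
boundary = - 62.6471 53.1005 62.6471 73.9100
tree:
14.0377
21.7929 7.3032
31.3395 12.8673 2.3686
39.4313 21.7929 4.9941 0.0000
46.2900 31.3395 10.5300 0.0000 0.0000
52.1035 39.4313 21.7929 0.0000 0.0000 0.0000

params: Δt=0.25720 u=1.17978 d=0.84761 q=0.51661 e^(-rΔt)=0.98115
t_5 payoffs: 52.1035 39.4313 21.7929 0.0000 0.0000 0.0000
t_4: node(4,0) S=38.1500 payoff=46.2900 vs cont=44.6981 → 46.2900 [stop]  node(4,1) S=53.1005 payoff=31.3395 vs cont=29.7475 → 31.3395 [stop]  node(4,2) S=73.9100 payoff=10.5300 vs cont=10.3359 → 10.5300 [stop]  node(4,3) S=102.8744 payoff=0.0000 vs cont=0.0000 → 0.0000 [wait]  node(4,4) S=143.1897 payoff=0.0000 vs cont=0.0000 → 0.0000 [wait]  ⇒ S*(4)=73.9100
t_3: node(3,0) S=45.0087 payoff=39.4313 vs cont=37.8393 → 39.4313 [stop]  node(3,1) S=62.6471 payoff=21.7929 vs cont=20.2010 → 21.7929 [stop]  node(3,2) S=87.1978 payoff=0.0000 vs cont=4.9941 → 4.9941 [wait]  node(3,3) S=121.3695 payoff=0.0000 vs cont=0.0000 → 0.0000 [wait]  ⇒ S*(3)=62.6471
t_2: node(2,0) S=53.1005 payoff=31.3395 vs cont=29.7475 → 31.3395 [stop]  node(2,1) S=73.9100 payoff=10.5300 vs cont=12.8673 → 12.8673 [wait]  node(2,2) S=102.8744 payoff=0.0000 vs cont=2.3686 → 2.3686 [wait]  ⇒ S*(2)=53.1005
t_1: node(1,0) S=62.6471 payoff=21.7929 vs cont=21.3856 → 21.7929 [stop]  node(1,1) S=87.1978 payoff=0.0000 vs cont=7.3032 → 7.3032 [wait]  ⇒ S*(1)=62.6471
t_0: node(0,0) S=73.9100 payoff=10.5300 vs cont=14.0377 → 14.0377 [wait]  ⇒ S*(0)=-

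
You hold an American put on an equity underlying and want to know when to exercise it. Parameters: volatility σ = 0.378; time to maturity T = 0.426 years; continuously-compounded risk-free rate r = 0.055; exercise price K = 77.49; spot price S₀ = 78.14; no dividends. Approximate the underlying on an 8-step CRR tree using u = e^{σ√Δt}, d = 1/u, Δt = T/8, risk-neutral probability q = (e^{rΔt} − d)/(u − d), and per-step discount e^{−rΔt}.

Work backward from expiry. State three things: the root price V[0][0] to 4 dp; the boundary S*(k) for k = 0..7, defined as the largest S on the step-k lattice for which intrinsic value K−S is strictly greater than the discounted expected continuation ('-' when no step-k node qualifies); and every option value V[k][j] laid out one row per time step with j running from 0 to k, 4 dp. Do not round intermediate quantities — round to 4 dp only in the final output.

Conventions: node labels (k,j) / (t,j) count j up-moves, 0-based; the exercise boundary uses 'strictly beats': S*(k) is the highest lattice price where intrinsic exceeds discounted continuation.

price = 6.4182
boundary = - - - - 55.1245 60.1488 65.6310 60.1488
tree:
6.4182
9.2623 3.5547
12.9357 5.5696 1.5201
17.3872 8.4709 2.6427 0.3838
22.3655 12.4113 4.5011 0.7623 0.0000
26.9701 17.3412 7.4553 1.5139 0.0000 0.0000
31.1901 22.3655 11.8590 3.0067 0.0000 0.0000 0.0000
35.0576 26.9701 17.3412 5.9713 0.0000 0.0000 0.0000 0.0000
38.6020 31.1901 22.3655 11.8590 0.0000 0.0000 0.0000 0.0000 0.0000

Δt=0.05325  u=1.09114  d=0.91647  q=0.49500  discount=0.99708
step 8 (expiry): payoffs max(K−S,0) = 38.6020 31.1901 22.3655 11.8590 0.0000 0.0000 0.0000 0.0000 0.0000
step 7: (k=7,j=0): S=42.4324, K−S=35.0576, hold=34.8310 ⇒ V=35.0576 exercise | (k=7,j=1): S=50.5199, K−S=26.9701, hold=26.7435 ⇒ V=26.9701 exercise | (k=7,j=2): S=60.1488, K−S=17.3412, hold=17.1146 ⇒ V=17.3412 exercise | (k=7,j=3): S=71.6129, K−S=5.8771, hold=5.9713 ⇒ V=5.9713 continue | (k=7,j=4): S=85.2620, K−S=0.0000, hold=0.0000 ⇒ V=0.0000 continue | (k=7,j=5): S=101.5127, K−S=0.0000, hold=0.0000 ⇒ V=0.0000 continue | (k=7,j=6): S=120.8606, K−S=0.0000, hold=0.0000 ⇒ V=0.0000 continue | (k=7,j=7): S=143.8962, K−S=0.0000, hold=0.0000 ⇒ V=0.0000 continue  boundary S*=60.1488
step 6: (k=6,j=0): S=46.2999, K−S=31.1901, hold=30.9635 ⇒ V=31.1901 exercise | (k=6,j=1): S=55.1245, K−S=22.3655, hold=22.1389 ⇒ V=22.3655 exercise | (k=6,j=2): S=65.6310, K−S=11.8590, hold=11.6789 ⇒ V=11.8590 exercise | (k=6,j=3): S=78.1400, K−S=0.0000, hold=3.0067 ⇒ V=3.0067 continue | (k=6,j=4): S=93.0332, K−S=0.0000, hold=0.0000 ⇒ V=0.0000 continue | (k=6,j=5): S=110.7650, K−S=0.0000, hold=0.0000 ⇒ V=0.0000 continue | (k=6,j=6): S=131.8764, K−S=0.0000, hold=0.0000 ⇒ V=0.0000 continue  boundary S*=65.6310
step 5: (k=5,j=0): S=50.5199, K−S=26.9701, hold=26.7435 ⇒ V=26.9701 exercise | (k=5,j=1): S=60.1488, K−S=17.3412, hold=17.1146 ⇒ V=17.3412 exercise | (k=5,j=2): S=71.6129, K−S=5.8771, hold=7.4553 ⇒ V=7.4553 continue | (k=5,j=3): S=85.2620, K−S=0.0000, hold=1.5139 ⇒ V=1.5139 continue | (k=5,j=4): S=101.5127, K−S=0.0000, hold=0.0000 ⇒ V=0.0000 continue | (k=5,j=5): S=120.8606, K−S=0.0000, hold=0.0000 ⇒ V=0.0000 continue  boundary S*=60.1488
step 4: (k=4,j=0): S=55.1245, K−S=22.3655, hold=22.1389 ⇒ V=22.3655 exercise | (k=4,j=1): S=65.6310, K−S=11.8590, hold=12.4113 ⇒ V=12.4113 continue | (k=4,j=2): S=78.1400, K−S=0.0000, hold=4.5011 ⇒ V=4.5011 continue | (k=4,j=3): S=93.0332, K−S=0.0000, hold=0.7623 ⇒ V=0.7623 continue | (k=4,j=4): S=110.7650, K−S=0.0000, hold=0.0000 ⇒ V=0.0000 continue  boundary S*=55.1245
step 3: (k=3,j=0): S=60.1488, K−S=17.3412, hold=17.3872 ⇒ V=17.3872 continue | (k=3,j=1): S=71.6129, K−S=5.8771, hold=8.4709 ⇒ V=8.4709 continue | (k=3,j=2): S=85.2620, K−S=0.0000, hold=2.6427 ⇒ V=2.6427 continue | (k=3,j=3): S=101.5127, K−S=0.0000, hold=0.3838 ⇒ V=0.3838 continue  boundary S*=-
step 2: (k=2,j=0): S=65.6310, K−S=11.8590, hold=12.9357 ⇒ V=12.9357 continue | (k=2,j=1): S=78.1400, K−S=0.0000, hold=5.5696 ⇒ V=5.5696 continue | (k=2,j=2): S=93.0332, K−S=0.0000, hold=1.5201 ⇒ V=1.5201 continue  boundary S*=-
step 1: (k=1,j=0): S=71.6129, K−S=5.8771, hold=9.2623 ⇒ V=9.2623 continue | (k=1,j=1): S=85.2620, K−S=0.0000, hold=3.5547 ⇒ V=3.5547 continue  boundary S*=-
step 0: (k=0,j=0): S=78.1400, K−S=0.0000, hold=6.4182 ⇒ V=6.4182 continue  boundary S*=-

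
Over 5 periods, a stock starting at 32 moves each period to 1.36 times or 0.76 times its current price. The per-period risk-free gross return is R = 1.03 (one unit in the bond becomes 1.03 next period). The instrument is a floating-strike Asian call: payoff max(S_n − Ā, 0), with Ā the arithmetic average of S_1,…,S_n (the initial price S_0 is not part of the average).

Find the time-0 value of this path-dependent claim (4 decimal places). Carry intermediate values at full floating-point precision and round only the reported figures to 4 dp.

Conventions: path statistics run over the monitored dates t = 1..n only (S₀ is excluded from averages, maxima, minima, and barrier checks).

With p* = (R−d)/(u−d) = 0.4500, sum probability × payoff across the paths and divide by R^5.
Enumerate all 2^5 = 32 price paths (U = up ×1.36, D = down ×0.76); each path with k up-moves has probability p*^k·(1−p*)^(5−k).
DDDDD: Ā=15.1280, payoff=0.0000, prob=0.050328
UDDDD: Ā=27.0712, payoff=0.0000, prob=0.041178
DUDDD: Ā=23.2312, payoff=0.0000, prob=0.041178
UUDDD: Ā=41.5716, payoff=0.0000, prob=0.033691
DDUDD: Ā=20.3128, payoff=0.0000, prob=0.041178
UDUDD: Ā=36.3492, payoff=0.0000, prob=0.033691
DUUDD: Ā=32.5092, payoff=0.0000, prob=0.033691
UUUDD: Ā=58.1743, payoff=0.0000, prob=0.027565
DDDUD: Ā=18.0948, payoff=0.0000, prob=0.041178
UDDUD: Ā=32.3801, payoff=0.0000, prob=0.033691
DUDUD: Ā=28.5401, payoff=0.0000, prob=0.033691
UUDUD: Ā=51.0718, payoff=0.0000, prob=0.027565
DDUUD: Ā=25.6217, payoff=0.3600, prob=0.033691
UDUUD: Ā=45.8494, payoff=0.6443, prob=0.027565
DUUUD: Ā=42.0094, payoff=4.4843, prob=0.027565
UUUUD: Ā=75.1747, payoff=8.0245, prob=0.022553
DDDDU: Ā=16.4091, payoff=0.0000, prob=0.041178
UDDDU: Ā=29.3637, payoff=0.0000, prob=0.033691
DUDDU: Ā=25.5237, payoff=0.4581, prob=0.033691
UUDDU: Ā=45.6739, payoff=0.8197, prob=0.027565
DDUDU: Ā=22.6053, payoff=3.3765, prob=0.033691
UDUDU: Ā=40.4515, payoff=6.0421, prob=0.027565
DUUDU: Ā=36.6115, payoff=9.8821, prob=0.027565
UUUDU: Ā=65.5154, payoff=17.6838, prob=0.022553
DDDUU: Ā=20.3873, payoff=5.5945, prob=0.033691
UDDUU: Ā=36.4825, payoff=10.0112, prob=0.027565
DUDUU: Ā=32.6425, payoff=13.8512, prob=0.027565
UUDUU: Ā=58.4129, payoff=24.7863, prob=0.022553
DDUUU: Ā=29.7241, payoff=16.7696, prob=0.027565
UDUUU: Ā=53.1905, payoff=30.0087, prob=0.022553
DUUUU: Ā=49.3505, payoff=33.8487, prob=0.022553
UUUUU: Ā=88.3114, payoff=60.5714, prob=0.018453
Price = Σ prob·payoff / R^5 = 5.749501 / 1.159274 = 4.9596

price = 4.9596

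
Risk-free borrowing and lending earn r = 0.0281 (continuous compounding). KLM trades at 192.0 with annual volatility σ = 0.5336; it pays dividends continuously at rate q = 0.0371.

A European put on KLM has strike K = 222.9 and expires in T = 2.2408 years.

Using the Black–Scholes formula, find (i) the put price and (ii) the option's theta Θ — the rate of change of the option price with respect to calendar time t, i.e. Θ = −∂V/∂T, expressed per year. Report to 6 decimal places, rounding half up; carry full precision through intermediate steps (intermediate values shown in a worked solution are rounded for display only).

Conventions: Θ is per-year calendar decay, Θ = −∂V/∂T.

σ√T = 0.5336·√2.2408 = 0.798762
d₁ = (ln(S/K) + (r−q+σ²/2)T) / (σ√T) = (ln(192.0/222.9) + (0.0281−0.0371+0.5336²/2)·2.2408) / 0.798762 = (-0.149228 + 0.298843) / 0.798762 = 0.187309
d₂ = d₁ − σ√T = 0.187309 − 0.798762 = -0.611453
e^{−rT} = 0.938975
e^{−qT} = 0.920228
N(−d₁) = 0.425709,  N(−d₂) = 0.729550
Put price V = K·e^{−rT}·N(−d₂) − S·e^{−qT}·N(−d₁) = 152.693032 − 75.215920 = 77.477112
φ(d₁) = (1/√(2π))·e^{−d₁²/2} = 0.392005
Θ = −S·e^{−qT}·φ(d₁)·σ/(2√T) − q·S·e^{−qT}·N(−d₁) + r·K·e^{−rT}·N(−d₂) = −12.344473 − 2.790511 + 4.290674 = -10.844309

price = 77.477112
Θ = -10.844309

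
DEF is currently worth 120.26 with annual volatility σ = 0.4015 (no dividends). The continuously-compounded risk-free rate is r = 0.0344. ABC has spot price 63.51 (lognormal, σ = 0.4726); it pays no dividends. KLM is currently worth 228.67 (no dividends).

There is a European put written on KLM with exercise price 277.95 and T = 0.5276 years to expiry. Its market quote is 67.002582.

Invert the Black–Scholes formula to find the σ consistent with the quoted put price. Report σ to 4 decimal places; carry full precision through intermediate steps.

sigma = 0.5714

At σ = 0.5714 the Black–Scholes value reproduces the quote:
σ√T = 0.5714·√0.5276 = 0.415043
d₁ = (ln(S/K) + (r+σ²/2)T) / (σ√T) = (ln(228.67/277.95) + (0.0344+0.5714²/2)·0.5276) / 0.415043 = (-0.195161 + 0.104280) / 0.415043 = -0.218970
d₂ = d₁ − σ√T = -0.218970 − 0.415043 = -0.634012
e^{−rT} = 0.982014
N(−d₁) = 0.586663,  N(−d₂) = 0.736964
V = K·e^{−rT}·N(−d₂) − S·N(−d₁) = 201.154845 − 134.152264 = 67.002582 (the quoted price), and the Black–Scholes price is strictly increasing in σ, so σ is unique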